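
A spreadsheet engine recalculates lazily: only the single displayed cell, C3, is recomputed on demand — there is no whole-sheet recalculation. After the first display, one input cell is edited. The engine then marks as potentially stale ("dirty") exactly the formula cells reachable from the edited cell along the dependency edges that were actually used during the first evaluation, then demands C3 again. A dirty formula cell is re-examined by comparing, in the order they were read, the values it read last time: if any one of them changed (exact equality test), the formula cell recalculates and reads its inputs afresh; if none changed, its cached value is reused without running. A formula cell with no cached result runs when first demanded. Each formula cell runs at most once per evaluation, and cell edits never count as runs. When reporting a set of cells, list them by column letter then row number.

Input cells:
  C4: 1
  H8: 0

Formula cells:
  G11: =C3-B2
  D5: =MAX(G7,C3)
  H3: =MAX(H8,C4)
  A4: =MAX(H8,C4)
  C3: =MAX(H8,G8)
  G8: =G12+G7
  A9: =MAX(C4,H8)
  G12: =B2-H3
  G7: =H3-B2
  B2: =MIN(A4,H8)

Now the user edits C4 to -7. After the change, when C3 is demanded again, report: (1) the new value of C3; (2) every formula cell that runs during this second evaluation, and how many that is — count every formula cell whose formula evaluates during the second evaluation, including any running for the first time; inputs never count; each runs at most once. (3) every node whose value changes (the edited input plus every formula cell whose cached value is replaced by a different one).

New value of C3: 0.
Formula cells that run: A4, B2, G7, G8, G12, H3 — 6 in total.
Values that change: A4, C4, G7, G12, H3.
Key observation: the cutoff stops propagation at C3 — its inputs' values are unchanged, so it reuses its cache.

First evaluation (everything demanded from the output):
  A4 = MAX(0, 1) = 1
  B2 = MIN(1, 0) = 0
  H3 = MAX(0, 1) = 1
  G7 = 1 - 0 = 1
  G12 = 0 - 1 = -1
  G8 = -1 + 1 = 0
  C3 = MAX(0, 0) = 0

Propagation after the edit:
  A4: runs — C4 1->-7; result 0.
  B2: runs — A4 1->0; result 0 (same value as before).
  H3: runs — C4 1->-7; result 0.
  G7: runs — H3 1->0; result 0.
  G12: runs — H3 1->0; result 0.
  G8: runs — G12 -1->0; G7 1->0; result 0 (same value as before).
  C3: checked — values it read are unchanged (H8 unchanged, G8 unchanged); reused cached 0 without running.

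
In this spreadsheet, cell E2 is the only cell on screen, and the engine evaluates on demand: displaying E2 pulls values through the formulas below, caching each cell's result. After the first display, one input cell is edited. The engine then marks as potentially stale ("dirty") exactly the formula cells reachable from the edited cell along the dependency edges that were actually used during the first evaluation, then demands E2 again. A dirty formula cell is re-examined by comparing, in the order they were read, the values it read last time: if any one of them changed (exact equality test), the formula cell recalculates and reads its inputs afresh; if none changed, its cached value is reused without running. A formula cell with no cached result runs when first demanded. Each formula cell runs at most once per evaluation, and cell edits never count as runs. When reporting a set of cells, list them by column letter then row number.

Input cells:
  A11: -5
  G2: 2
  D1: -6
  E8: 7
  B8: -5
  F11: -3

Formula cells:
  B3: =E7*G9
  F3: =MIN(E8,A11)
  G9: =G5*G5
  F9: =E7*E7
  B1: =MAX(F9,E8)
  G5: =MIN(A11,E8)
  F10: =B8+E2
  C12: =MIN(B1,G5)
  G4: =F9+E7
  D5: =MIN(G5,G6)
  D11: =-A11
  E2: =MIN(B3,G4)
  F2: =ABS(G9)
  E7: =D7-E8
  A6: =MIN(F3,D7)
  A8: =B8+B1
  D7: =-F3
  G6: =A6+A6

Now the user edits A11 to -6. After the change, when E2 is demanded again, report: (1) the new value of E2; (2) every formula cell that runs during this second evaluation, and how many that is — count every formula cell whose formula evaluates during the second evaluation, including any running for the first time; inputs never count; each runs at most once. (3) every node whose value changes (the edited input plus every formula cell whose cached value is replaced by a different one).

Initial pass — values computed on the first demand:
  F3 = MIN(7, -5) = -5
  D7 = -(-5) = 5
  E7 = 5 - 7 = -2
  F9 = -2 * -2 = 4
  G4 = 4 + -2 = 2
  G5 = MIN(-5, 7) = -5
  G9 = -5 * -5 = 25
  B3 = -2 * 25 = -50
  E2 = MIN(-50, 2) = -50

Second demand — change propagation:
  F3: re-runs because A11 -5->-6; new result -6.
  D7: re-runs because F3 -5->-6; new result 6.
  E7: re-runs because D7 5->6; new result -1.
  F9: re-runs because E7 -2->-1; E7 -2->-1; new result 1.
  G4: re-runs because F9 4->1; E7 -2->-1; new result 0.
  G5: re-runs because A11 -5->-6; new result -6.
  G9: re-runs because G5 -5->-6; G5 -5->-6; new result 36.
  B3: re-runs because E7 -2->-1; G9 25->36; new result -36.
  E2: re-runs because B3 -50->-36; G4 2->0; new result -36.

E2 now evaluates to -36.
Run set: B3, D7, E2, E7, F3, F9, G4, G5, G9 (9 run).
Changed values: A11, B3, D7, E2, E7, F3, F9, G4, G5, G9.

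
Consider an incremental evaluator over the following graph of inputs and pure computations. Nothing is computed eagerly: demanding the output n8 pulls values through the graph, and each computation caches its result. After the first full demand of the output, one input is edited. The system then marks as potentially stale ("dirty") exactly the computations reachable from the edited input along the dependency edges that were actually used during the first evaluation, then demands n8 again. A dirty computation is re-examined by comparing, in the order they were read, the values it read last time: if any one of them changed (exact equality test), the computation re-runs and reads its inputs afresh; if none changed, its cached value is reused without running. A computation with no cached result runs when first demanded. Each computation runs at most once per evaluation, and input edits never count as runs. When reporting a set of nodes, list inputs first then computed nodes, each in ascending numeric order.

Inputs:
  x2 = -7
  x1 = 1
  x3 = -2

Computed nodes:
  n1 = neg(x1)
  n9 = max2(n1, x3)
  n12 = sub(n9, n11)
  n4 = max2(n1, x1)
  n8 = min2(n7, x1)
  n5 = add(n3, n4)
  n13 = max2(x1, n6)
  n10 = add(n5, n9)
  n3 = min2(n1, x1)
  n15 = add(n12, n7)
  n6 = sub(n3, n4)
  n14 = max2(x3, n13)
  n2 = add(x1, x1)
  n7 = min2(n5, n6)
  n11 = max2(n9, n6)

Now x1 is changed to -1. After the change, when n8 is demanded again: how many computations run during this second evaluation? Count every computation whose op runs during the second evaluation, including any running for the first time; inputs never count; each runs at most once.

Initial pass — values computed on the first demand:
  n1 = neg(1) = -1
  n3 = min2(-1, 1) = -1
  n4 = max2(-1, 1) = 1
  n5 = add(-1, 1) = 0
  n6 = sub(-1, 1) = -2
  n7 = min2(0, -2) = -2
  n8 = min2(-2, 1) = -2

Second demand — change propagation:
  n1: re-runs because x1 1->-1; new result 1.
  n3: re-runs because n1 -1->1; x1 1->-1; new result -1 (unchanged).
  n4: re-runs because n1 -1->1; x1 1->-1; new result 1 (unchanged).
  n5: re-examined; everything it read last time is the same (n3 unchanged, n4 unchanged) — cache 0 kept, no run.
  n6: re-examined; everything it read last time is the same (n3 unchanged, n4 unchanged) — cache -2 kept, no run.
  n7: re-examined; everything it read last time is the same (n5 unchanged, n6 unchanged) — cache -2 kept, no run.
  n8: re-runs because x1 1->-1; new result -2 (unchanged).

The important point: at n5 every value read last time is unchanged, so the dirty flag clears without a run.

Run set: n1, n3, n4, n8 (4 run).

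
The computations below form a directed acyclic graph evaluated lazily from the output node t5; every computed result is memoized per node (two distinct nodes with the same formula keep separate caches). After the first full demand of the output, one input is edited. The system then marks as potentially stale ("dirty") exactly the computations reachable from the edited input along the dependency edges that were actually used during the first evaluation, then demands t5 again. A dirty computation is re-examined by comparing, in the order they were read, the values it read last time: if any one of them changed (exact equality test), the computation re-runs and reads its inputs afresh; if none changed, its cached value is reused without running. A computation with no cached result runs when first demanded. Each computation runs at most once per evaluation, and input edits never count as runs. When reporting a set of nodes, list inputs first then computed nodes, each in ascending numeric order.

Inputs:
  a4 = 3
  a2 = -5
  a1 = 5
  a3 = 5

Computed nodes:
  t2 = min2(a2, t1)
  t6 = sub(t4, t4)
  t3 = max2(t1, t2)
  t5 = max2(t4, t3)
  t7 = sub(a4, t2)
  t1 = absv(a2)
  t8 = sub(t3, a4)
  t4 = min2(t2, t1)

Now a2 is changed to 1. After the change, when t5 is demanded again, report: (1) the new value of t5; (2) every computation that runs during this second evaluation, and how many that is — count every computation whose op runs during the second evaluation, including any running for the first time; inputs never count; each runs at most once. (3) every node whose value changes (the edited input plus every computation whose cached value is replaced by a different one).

First demand of the output computes:
  t1 = absv(-5) = 5
  t2 = min2(-5, 5) = -5
  t3 = max2(5, -5) = 5
  t4 = min2(-5, 5) = -5
  t5 = max2(-5, 5) = 5

After the edit, cleaning proceeds:
  t1: a read changed (a2 -5->1) — executes, giving 1.
  t2: a read changed (a2 -5->1; t1 5->1) — executes, giving 1.
  t3: a read changed (t1 5->1; t2 -5->1) — executes, giving 1.
  t4: a read changed (t2 -5->1; t1 5->1) — executes, giving 1.
  t5: a read changed (t4 -5->1; t3 5->1) — executes, giving 1.

Demanding t5 again yields 1.
5 computations run: t1, t2, t3, t4, t5.
The nodes whose values change: a2, t1, t2, t3, t4, t5.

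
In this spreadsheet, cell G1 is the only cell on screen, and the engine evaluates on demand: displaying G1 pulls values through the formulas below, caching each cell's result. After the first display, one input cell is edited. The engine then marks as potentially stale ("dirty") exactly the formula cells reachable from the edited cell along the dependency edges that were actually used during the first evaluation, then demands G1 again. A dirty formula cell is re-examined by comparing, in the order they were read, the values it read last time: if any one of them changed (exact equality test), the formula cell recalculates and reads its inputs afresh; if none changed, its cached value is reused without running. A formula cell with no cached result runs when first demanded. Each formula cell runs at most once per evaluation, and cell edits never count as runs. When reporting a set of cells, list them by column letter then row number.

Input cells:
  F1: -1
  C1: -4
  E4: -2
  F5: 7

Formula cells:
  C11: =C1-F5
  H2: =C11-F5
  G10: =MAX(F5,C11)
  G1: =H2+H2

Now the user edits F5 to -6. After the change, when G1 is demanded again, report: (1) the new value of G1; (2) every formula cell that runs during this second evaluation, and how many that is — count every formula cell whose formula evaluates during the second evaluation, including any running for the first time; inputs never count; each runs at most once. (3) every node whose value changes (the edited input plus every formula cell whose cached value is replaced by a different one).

Initial pass — values computed on the first demand:
  C11 = -4 - 7 = -11
  H2 = -11 - 7 = -18
  G1 = -18 + -18 = -36

Second demand — change propagation:
  C11: re-runs because F5 7->-6; new result 2.
  H2: re-runs because C11 -11->2; F5 7->-6; new result 8.
  G1: re-runs because H2 -18->8; H2 -18->8; new result 16.

G1 now evaluates to 16.
Run set: C11, G1, H2 (3 run).
Changed values: C11, F5, G1, H2.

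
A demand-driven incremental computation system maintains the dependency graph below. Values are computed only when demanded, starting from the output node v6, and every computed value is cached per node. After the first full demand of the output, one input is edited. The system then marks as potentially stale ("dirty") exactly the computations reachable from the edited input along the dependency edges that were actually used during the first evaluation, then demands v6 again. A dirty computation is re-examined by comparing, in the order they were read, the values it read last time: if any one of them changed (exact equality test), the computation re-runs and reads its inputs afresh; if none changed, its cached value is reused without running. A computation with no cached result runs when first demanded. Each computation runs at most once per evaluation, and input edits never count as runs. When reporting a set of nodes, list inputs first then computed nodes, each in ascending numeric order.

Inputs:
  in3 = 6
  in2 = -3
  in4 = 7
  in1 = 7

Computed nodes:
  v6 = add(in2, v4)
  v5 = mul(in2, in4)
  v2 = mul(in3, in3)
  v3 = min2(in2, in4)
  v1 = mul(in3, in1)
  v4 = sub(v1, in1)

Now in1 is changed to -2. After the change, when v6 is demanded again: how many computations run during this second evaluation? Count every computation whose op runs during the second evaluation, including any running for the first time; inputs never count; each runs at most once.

Computations that run: v1, v4, v6 — 3 in total.

First evaluation (everything demanded from the output):
  v1 = mul(6, 7) = 42
  v4 = sub(42, 7) = 35
  v6 = add(-3, 35) = 32

Propagation after the edit:
  v1: runs — in1 7->-2; result -12.
  v4: runs — v1 42->-12; in1 7->-2; result -10.
  v6: runs — v4 35->-10; result -13.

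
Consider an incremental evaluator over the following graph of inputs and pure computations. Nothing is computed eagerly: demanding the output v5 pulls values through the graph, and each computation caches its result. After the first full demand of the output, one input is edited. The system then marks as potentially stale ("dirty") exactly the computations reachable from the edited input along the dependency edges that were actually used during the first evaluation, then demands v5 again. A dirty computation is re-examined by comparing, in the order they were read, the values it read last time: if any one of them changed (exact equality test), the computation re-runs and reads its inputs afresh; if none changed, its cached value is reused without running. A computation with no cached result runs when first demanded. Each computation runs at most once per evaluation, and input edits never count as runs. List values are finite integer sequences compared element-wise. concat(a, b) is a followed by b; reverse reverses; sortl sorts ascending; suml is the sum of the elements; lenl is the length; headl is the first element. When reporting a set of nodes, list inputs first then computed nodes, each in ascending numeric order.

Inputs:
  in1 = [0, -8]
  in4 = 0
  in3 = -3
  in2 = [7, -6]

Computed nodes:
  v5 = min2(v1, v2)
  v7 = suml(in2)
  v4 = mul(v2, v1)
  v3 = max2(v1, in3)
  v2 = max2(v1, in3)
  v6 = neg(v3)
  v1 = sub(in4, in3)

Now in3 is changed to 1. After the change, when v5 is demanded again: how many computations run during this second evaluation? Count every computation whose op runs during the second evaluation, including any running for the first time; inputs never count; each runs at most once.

Run set: v1, v2, v5 (3 run).

Initial pass — values computed on the first demand:
  v1 = sub(0, -3) = 3
  v2 = max2(3, -3) = 3
  v5 = min2(3, 3) = 3

Second demand — change propagation:
  v1: re-runs because in3 -3->1; new result -1.
  v2: re-runs because v1 3->-1; in3 -3->1; new result 1.
  v5: re-runs because v1 3->-1; v2 3->1; new result -1.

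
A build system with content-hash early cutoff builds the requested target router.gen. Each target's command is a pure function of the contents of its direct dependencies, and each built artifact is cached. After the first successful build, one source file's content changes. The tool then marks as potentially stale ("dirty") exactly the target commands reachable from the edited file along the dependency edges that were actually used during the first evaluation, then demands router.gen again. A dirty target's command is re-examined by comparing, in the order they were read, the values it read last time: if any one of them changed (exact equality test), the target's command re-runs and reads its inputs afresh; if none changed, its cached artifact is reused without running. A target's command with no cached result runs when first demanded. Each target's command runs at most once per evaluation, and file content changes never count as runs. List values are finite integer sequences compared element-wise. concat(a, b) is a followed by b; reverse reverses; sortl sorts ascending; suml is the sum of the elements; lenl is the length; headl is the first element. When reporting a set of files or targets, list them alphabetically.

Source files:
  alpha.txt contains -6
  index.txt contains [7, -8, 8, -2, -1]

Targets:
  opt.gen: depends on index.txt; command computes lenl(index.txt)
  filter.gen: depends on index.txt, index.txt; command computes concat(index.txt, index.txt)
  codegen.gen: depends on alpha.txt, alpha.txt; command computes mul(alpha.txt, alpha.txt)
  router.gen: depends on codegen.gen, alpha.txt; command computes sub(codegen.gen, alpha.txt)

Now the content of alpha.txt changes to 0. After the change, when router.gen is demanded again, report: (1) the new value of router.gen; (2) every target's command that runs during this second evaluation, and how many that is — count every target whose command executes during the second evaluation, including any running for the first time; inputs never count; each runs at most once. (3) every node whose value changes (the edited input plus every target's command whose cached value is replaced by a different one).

New value of router.gen: 0.
Target commands that run: codegen.gen, router.gen — 2 in total.
Values that change: alpha.txt, codegen.gen, router.gen.

First evaluation (everything demanded from the output):
  codegen.gen = mul(-6, -6) = 36
  router.gen = sub(36, -6) = 42

Propagation after the edit:
  codegen.gen: runs — alpha.txt -6->0; alpha.txt -6->0; result 0.
  router.gen: runs — codegen.gen 36->0; alpha.txt -6->0; result 0.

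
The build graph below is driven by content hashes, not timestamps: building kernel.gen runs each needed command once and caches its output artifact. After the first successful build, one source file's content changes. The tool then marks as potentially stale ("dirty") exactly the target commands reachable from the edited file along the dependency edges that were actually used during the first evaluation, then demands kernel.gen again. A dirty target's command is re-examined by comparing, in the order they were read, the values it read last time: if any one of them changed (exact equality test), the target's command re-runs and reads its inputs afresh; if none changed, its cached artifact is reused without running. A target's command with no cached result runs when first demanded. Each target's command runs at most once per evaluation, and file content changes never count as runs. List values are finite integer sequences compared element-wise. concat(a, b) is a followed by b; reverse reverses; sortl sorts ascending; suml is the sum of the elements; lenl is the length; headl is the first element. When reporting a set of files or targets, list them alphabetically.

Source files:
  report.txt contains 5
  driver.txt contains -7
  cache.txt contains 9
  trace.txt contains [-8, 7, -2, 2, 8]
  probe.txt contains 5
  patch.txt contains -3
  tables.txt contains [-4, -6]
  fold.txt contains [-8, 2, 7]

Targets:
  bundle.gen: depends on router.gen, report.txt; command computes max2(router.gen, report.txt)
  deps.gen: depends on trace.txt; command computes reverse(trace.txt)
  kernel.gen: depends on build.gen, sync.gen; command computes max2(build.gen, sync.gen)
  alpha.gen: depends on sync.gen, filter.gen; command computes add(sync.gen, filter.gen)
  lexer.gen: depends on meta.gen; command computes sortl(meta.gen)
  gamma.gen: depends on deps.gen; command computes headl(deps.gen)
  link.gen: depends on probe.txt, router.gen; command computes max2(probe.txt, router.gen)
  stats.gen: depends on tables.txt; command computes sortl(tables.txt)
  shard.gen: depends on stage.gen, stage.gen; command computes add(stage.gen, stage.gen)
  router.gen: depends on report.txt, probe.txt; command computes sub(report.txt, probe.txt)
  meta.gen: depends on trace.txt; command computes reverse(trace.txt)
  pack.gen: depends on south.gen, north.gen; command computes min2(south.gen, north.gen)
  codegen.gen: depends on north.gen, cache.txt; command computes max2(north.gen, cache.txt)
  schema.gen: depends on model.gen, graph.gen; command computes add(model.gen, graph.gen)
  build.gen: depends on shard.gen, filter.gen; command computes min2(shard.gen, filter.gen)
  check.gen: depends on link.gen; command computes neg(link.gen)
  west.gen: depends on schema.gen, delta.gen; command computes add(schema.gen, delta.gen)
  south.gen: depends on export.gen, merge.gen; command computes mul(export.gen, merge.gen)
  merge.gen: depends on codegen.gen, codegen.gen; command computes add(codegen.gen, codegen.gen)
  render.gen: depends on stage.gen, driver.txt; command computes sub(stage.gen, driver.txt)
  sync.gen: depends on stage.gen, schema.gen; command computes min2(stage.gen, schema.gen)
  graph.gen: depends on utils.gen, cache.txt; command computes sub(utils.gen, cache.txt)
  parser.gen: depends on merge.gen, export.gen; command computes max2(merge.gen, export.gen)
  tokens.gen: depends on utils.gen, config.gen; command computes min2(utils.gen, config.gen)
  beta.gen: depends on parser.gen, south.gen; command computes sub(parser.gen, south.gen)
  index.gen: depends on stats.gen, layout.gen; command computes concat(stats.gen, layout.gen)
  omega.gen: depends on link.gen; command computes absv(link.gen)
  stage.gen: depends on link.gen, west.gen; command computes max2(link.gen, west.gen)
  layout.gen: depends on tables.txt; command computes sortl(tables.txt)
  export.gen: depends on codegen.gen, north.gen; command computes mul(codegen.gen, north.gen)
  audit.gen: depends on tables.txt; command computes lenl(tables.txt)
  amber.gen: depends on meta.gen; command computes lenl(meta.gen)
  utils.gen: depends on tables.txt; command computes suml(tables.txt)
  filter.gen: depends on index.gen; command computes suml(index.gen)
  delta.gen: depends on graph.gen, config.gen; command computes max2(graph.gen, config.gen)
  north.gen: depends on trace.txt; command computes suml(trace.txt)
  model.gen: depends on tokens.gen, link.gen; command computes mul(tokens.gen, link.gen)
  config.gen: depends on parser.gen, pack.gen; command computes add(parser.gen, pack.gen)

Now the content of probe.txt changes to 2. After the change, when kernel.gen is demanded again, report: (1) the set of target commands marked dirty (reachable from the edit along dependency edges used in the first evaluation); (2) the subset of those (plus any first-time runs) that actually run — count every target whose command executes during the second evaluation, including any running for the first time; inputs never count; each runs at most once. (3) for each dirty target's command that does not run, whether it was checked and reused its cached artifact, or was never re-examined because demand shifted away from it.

Dirty set: build.gen, kernel.gen, link.gen, model.gen, router.gen, schema.gen, shard.gen, stage.gen, sync.gen, west.gen.
Run set: build.gen, kernel.gen, link.gen, model.gen, router.gen, schema.gen, shard.gen, stage.gen, sync.gen, west.gen (10 run).
All dirty target commands ended up running.

Initial pass — values computed on the first demand:
  layout.gen = sortl([-4, -6]) = [-6, -4]
  north.gen = suml([-8, 7, -2, 2, 8]) = 7
  codegen.gen = max2(7, 9) = 9
  export.gen = mul(9, 7) = 63
  merge.gen = add(9, 9) = 18
  parser.gen = max2(18, 63) = 63
  router.gen = sub(5, 5) = 0
  link.gen = max2(5, 0) = 5
  south.gen = mul(63, 18) = 1134
  pack.gen = min2(1134, 7) = 7
  config.gen = add(63, 7) = 70
  stats.gen = sortl([-4, -6]) = [-6, -4]
  index.gen = concat([-6, -4], [-6, -4]) = [-6, -4, -6, -4]
  filter.gen = suml([-6, -4, -6, -4]) = -20
  utils.gen = suml([-4, -6]) = -10
  graph.gen = sub(-10, 9) = -19
  delta.gen = max2(-19, 70) = 70
  tokens.gen = min2(-10, 70) = -10
  model.gen = mul(-10, 5) = -50
  schema.gen = add(-50, -19) = -69
  west.gen = add(-69, 70) = 1
  stage.gen = max2(5, 1) = 5
  shard.gen = add(5, 5) = 10
  build.gen = min2(10, -20) = -20
  sync.gen = min2(5, -69) = -69
  kernel.gen = max2(-20, -69) = -20

Second demand — change propagation:
  router.gen: re-runs because probe.txt 5->2; new result 3.
  link.gen: re-runs because probe.txt 5->2; router.gen 0->3; new result 3.
  model.gen: re-runs because link.gen 5->3; new result -30.
  schema.gen: re-runs because model.gen -50->-30; new result -49.
  west.gen: re-runs because schema.gen -69->-49; new result 21.
  stage.gen: re-runs because link.gen 5->3; west.gen 1->21; new result 21.
  shard.gen: re-runs because stage.gen 5->21; stage.gen 5->21; new result 42.
  build.gen: re-runs because shard.gen 10->42; new result -20 (unchanged).
  sync.gen: re-runs because stage.gen 5->21; schema.gen -69->-49; new result -49.
  kernel.gen: re-runs because sync.gen -69->-49; new result -20 (unchanged).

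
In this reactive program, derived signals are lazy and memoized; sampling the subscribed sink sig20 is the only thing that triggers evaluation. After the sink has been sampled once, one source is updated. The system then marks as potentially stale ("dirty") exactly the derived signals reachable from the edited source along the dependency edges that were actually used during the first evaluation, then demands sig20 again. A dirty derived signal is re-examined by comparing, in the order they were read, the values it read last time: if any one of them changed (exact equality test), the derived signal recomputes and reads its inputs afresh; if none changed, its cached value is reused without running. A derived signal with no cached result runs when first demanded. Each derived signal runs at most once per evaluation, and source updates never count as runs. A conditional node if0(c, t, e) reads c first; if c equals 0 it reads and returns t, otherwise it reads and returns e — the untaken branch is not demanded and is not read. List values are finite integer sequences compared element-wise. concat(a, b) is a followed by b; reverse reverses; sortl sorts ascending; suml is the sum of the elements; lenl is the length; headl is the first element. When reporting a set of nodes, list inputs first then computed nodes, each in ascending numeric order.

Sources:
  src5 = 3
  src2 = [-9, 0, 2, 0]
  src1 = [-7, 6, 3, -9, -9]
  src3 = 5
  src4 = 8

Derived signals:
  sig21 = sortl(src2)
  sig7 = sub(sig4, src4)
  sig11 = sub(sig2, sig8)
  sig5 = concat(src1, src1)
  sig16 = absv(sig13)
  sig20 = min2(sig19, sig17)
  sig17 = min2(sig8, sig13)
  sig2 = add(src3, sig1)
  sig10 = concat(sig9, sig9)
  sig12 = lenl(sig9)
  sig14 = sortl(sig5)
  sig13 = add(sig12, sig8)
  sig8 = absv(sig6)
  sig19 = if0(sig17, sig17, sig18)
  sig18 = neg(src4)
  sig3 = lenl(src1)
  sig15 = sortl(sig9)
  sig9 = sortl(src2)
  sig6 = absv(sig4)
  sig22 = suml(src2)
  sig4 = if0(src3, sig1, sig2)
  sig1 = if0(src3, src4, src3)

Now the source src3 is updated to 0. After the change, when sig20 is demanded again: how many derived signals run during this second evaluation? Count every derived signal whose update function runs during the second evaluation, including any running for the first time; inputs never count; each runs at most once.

8 derived signals run: sig1, sig4, sig6, sig8, sig13, sig17, sig19, sig20.
Note the branch switch — demand abandons sig2, which is never re-examined.

First demand of the output computes:
  sig1 = if0(src3=5 -> else branch src3) = 5
  sig2 = add(5, 5) = 10
  sig4 = if0(src3=5 -> else branch sig2) = 10
  sig6 = absv(10) = 10
  sig8 = absv(10) = 10
  sig9 = sortl([-9, 0, 2, 0]) = [-9, 0, 0, 2]
  sig12 = lenl([-9, 0, 0, 2]) = 4
  sig13 = add(4, 10) = 14
  sig17 = min2(10, 14) = 10
  sig18 = neg(8) = -8
  sig19 = if0(sig17=10 -> else branch sig18) = -8
  sig20 = min2(-8, 10) = -8

After the edit, cleaning proceeds:
  sig1: a read changed (src3 5->0; src3 5->0) — executes, giving 8.
  sig2: stays stale; no demand reaches it after the flip.
  sig4: a read changed (src3 5->0) — executes, giving 8.
  sig6: a read changed (sig4 10->8) — executes, giving 8.
  sig8: a read changed (sig6 10->8) — executes, giving 8.
  sig13: a read changed (sig8 10->8) — executes, giving 12.
  sig17: a read changed (sig8 10->8; sig13 14->12) — executes, giving 8.
  sig19: a read changed (sig17 10->8) — executes, giving -8 — identical to its old value.
  sig20: a read changed (sig17 10->8) — executes, giving -8 — identical to its old value.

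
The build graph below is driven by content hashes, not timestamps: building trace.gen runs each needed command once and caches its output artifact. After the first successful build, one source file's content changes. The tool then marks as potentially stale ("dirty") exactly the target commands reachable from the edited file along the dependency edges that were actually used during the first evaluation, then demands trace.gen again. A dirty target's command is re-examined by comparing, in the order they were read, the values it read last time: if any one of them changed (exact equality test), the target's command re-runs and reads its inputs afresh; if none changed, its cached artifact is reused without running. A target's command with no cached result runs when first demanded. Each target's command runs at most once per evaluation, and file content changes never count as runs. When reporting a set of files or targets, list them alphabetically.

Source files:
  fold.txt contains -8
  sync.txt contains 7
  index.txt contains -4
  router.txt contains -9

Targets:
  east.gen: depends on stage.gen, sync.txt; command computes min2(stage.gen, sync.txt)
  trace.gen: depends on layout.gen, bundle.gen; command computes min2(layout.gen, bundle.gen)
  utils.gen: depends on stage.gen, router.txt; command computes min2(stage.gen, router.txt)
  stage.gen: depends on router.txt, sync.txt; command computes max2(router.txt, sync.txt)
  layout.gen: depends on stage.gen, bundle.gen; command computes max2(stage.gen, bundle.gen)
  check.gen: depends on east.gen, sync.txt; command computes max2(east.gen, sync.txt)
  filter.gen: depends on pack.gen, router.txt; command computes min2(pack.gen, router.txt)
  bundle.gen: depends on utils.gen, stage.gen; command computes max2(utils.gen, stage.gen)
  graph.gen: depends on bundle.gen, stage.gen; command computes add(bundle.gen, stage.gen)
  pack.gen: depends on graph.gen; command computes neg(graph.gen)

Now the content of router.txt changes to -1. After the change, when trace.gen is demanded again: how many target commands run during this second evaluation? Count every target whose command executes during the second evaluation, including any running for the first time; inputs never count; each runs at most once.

Initial pass — values computed on the first demand:
  stage.gen = max2(-9, 7) = 7
  utils.gen = min2(7, -9) = -9
  bundle.gen = max2(-9, 7) = 7
  layout.gen = max2(7, 7) = 7
  trace.gen = min2(7, 7) = 7

Second demand — change propagation:
  stage.gen: re-runs because router.txt -9->-1; new result 7 (unchanged).
  utils.gen: re-runs because router.txt -9->-1; new result -1.
  bundle.gen: re-runs because utils.gen -9->-1; new result 7 (unchanged).
  layout.gen: re-examined; everything it read last time is the same (stage.gen unchanged, bundle.gen unchanged) — cache 7 kept, no run.
  trace.gen: re-examined; everything it read last time is the same (layout.gen unchanged, bundle.gen unchanged) — cache 7 kept, no run.

The important point: at layout.gen every value read last time is unchanged, so the dirty flag clears without a run.

Run set: bundle.gen, stage.gen, utils.gen (3 run).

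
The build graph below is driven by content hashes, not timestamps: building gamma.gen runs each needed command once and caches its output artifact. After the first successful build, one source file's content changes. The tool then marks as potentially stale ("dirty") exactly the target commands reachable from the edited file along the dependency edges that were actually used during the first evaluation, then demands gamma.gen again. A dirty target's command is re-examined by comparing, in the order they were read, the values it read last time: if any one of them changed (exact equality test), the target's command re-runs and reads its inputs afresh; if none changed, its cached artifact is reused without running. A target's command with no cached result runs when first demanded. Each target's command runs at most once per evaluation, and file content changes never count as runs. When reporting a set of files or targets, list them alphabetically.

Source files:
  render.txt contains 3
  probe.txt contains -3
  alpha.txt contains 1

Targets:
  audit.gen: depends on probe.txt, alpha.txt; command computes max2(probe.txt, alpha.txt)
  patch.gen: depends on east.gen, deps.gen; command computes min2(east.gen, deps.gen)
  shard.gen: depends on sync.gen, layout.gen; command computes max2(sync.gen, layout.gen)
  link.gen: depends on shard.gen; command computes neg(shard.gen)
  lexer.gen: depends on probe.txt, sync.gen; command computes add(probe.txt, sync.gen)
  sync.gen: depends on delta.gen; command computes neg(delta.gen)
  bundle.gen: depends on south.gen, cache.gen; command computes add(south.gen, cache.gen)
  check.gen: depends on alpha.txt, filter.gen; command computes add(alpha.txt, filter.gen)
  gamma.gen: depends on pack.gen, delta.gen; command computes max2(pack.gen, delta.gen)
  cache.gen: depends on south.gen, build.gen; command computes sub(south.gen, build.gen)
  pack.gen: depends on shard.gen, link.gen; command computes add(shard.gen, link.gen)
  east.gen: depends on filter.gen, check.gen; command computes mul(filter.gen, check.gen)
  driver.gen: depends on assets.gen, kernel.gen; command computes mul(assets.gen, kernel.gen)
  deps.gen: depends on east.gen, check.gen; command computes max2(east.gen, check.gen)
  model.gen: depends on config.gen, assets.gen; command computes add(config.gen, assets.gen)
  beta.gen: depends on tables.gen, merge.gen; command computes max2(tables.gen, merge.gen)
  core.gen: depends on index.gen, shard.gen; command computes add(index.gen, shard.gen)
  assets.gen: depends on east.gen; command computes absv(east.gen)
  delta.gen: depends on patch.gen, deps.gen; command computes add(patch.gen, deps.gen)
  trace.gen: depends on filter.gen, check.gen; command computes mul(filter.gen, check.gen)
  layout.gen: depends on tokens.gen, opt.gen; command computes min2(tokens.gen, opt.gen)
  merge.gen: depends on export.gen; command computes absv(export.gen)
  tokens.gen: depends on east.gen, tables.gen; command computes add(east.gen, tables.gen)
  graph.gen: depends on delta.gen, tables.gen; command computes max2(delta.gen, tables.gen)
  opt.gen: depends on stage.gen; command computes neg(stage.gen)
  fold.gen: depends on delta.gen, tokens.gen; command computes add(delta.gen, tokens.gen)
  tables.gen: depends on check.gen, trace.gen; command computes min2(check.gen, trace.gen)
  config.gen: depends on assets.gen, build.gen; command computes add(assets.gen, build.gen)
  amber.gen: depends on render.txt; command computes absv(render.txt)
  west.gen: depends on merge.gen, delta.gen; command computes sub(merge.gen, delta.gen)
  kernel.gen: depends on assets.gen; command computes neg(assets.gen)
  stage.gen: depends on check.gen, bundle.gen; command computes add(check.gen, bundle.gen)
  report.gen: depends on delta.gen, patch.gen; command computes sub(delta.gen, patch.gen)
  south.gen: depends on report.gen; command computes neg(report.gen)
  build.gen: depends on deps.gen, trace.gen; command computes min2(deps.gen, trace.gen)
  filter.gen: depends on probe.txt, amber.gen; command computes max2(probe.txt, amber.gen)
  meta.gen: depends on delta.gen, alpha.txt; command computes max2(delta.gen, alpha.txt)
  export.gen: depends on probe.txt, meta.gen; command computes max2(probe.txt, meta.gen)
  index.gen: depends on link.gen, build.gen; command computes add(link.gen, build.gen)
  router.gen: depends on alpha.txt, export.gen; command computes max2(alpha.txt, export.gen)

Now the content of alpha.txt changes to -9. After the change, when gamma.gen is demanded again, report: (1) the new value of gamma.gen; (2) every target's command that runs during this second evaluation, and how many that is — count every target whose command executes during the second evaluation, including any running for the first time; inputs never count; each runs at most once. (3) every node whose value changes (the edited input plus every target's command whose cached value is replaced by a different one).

gamma.gen now evaluates to 0.
Run set: build.gen, bundle.gen, cache.gen, check.gen, delta.gen, deps.gen, east.gen, gamma.gen, layout.gen, link.gen, opt.gen, pack.gen, patch.gen, report.gen, shard.gen, south.gen, stage.gen, sync.gen, tables.gen, tokens.gen, trace.gen (21 run).
Changed values: alpha.txt, build.gen, bundle.gen, cache.gen, check.gen, delta.gen, deps.gen, east.gen, gamma.gen, layout.gen, link.gen, opt.gen, patch.gen, report.gen, shard.gen, south.gen, stage.gen, sync.gen, tables.gen, tokens.gen, trace.gen.

Initial pass — values computed on the first demand:
  amber.gen = absv(3) = 3
  filter.gen = max2(-3, 3) = 3
  check.gen = add(1, 3) = 4
  east.gen = mul(3, 4) = 12
  deps.gen = max2(12, 4) = 12
  patch.gen = min2(12, 12) = 12
  delta.gen = add(12, 12) = 24
  report.gen = sub(24, 12) = 12
  south.gen = neg(12) = -12
  sync.gen = neg(24) = -24
  trace.gen = mul(3, 4) = 12
  build.gen = min2(12, 12) = 12
  cache.gen = sub(-12, 12) = -24
  bundle.gen = add(-12, -24) = -36
  stage.gen = add(4, -36) = -32
  opt.gen = neg(-32) = 32
  tables.gen = min2(4, 12) = 4
  tokens.gen = add(12, 4) = 16
  layout.gen = min2(16, 32) = 16
  shard.gen = max2(-24, 16) = 16
  link.gen = neg(16) = -16
  pack.gen = add(16, -16) = 0
  gamma.gen = max2(0, 24) = 24

Second demand — change propagation:
  check.gen: re-runs because alpha.txt 1->-9; new result -6.
  east.gen: re-runs because check.gen 4->-6; new result -18.
  deps.gen: re-runs because east.gen 12->-18; check.gen 4->-6; new result -6.
  patch.gen: re-runs because east.gen 12->-18; deps.gen 12->-6; new result -18.
  delta.gen: re-runs because patch.gen 12->-18; deps.gen 12->-6; new result -24.
  report.gen: re-runs because delta.gen 24->-24; patch.gen 12->-18; new result -6.
  south.gen: re-runs because report.gen 12->-6; new result 6.
  sync.gen: re-runs because delta.gen 24->-24; new result 24.
  trace.gen: re-runs because check.gen 4->-6; new result -18.
  build.gen: re-runs because deps.gen 12->-6; trace.gen 12->-18; new result -18.
  cache.gen: re-runs because south.gen -12->6; build.gen 12->-18; new result 24.
  bundle.gen: re-runs because south.gen -12->6; cache.gen -24->24; new result 30.
  stage.gen: re-runs because check.gen 4->-6; bundle.gen -36->30; new result 24.
  opt.gen: re-runs because stage.gen -32->24; new result -24.
  tables.gen: re-runs because check.gen 4->-6; trace.gen 12->-18; new result -18.
  tokens.gen: re-runs because east.gen 12->-18; tables.gen 4->-18; new result -36.
  layout.gen: re-runs because tokens.gen 16->-36; opt.gen 32->-24; new result -36.
  shard.gen: re-runs because sync.gen -24->24; layout.gen 16->-36; new result 24.
  link.gen: re-runs because shard.gen 16->24; new result -24.
  pack.gen: re-runs because shard.gen 16->24; link.gen -16->-24; new result 0 (unchanged).
  gamma.gen: re-runs because delta.gen 24->-24; new result 0.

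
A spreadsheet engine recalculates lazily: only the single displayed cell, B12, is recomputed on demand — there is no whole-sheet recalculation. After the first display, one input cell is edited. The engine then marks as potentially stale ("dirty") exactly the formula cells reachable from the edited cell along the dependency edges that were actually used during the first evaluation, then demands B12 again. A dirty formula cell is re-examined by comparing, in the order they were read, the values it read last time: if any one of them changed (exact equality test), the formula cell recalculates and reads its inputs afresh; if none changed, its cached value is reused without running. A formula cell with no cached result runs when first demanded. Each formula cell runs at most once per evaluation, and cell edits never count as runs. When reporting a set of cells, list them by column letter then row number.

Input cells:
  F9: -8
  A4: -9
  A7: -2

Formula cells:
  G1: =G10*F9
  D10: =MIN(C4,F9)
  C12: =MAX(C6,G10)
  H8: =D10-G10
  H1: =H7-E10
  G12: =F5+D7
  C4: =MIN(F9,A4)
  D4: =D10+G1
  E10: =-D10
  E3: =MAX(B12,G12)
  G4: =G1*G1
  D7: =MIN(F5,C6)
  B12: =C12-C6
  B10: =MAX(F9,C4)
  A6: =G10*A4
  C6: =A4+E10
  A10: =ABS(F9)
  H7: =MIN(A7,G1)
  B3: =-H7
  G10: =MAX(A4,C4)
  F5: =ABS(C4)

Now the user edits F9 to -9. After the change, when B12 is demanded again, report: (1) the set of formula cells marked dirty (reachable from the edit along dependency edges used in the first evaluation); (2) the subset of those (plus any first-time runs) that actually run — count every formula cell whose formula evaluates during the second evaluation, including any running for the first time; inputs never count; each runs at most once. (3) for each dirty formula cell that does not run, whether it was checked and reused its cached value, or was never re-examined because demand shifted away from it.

Marked dirty: B12, C4, C6, C12, D10, E10, G10.
Formula cells that run: C4, D10 — 2 in total.
Checked but reused from cache: B12, C6, C12, E10, G10.
Key observation: the cutoff stops propagation at G10 — its inputs' values are unchanged, so it reuses its cache.

First evaluation (everything demanded from the output):
  C4 = MIN(-8, -9) = -9
  D10 = MIN(-9, -8) = -9
  E10 = -(-9) = 9
  C6 = -9 + 9 = 0
  G10 = MAX(-9, -9) = -9
  C12 = MAX(0, -9) = 0
  B12 = 0 - 0 = 0

Propagation after the edit:
  C4: runs — F9 -8->-9; result -9 (same value as before).
  D10: runs — F9 -8->-9; result -9 (same value as before).
  E10: checked — values it read are unchanged (D10 unchanged); reused cached 9 without running.
  C6: checked — values it read are unchanged (A4 unchanged, E10 unchanged); reused cached 0 without running.
  G10: checked — values it read are unchanged (A4 unchanged, C4 unchanged); reused cached -9 without running.
  C12: checked — values it read are unchanged (C6 unchanged, G10 unchanged); reused cached 0 without running.
  B12: checked — values it read are unchanged (C12 unchanged, C6 unchanged); reused cached 0 without running.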